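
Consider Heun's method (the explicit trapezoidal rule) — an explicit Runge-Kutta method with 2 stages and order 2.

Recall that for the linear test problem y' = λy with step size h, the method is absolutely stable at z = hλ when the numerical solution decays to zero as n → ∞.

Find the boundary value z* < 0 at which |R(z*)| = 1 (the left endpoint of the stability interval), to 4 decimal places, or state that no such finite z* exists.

With y'=λy (z=hλ):
  order 2, 2-stage ⇒ R(z)=1+z+z^2/2
  (e.g. R(-0.72)=0.53920, |R|=0.53920)

Need |R(x)|<1, x<0.
x=-0.72: |R|=0.5392
|R(-1.69)|=0.7380 |R(-1.26)|=0.5338 |R(-1.2)|=0.5200
Bisect:
  x_lo=-2.3213 |R|=1.3729  x_hi=-0.1514 |R|=0.8601
  mid=-1.23633 |R|=0.52793 →hi
  mid=-1.77882 |R|=0.80328 →hi
  mid=-2.05006 |R|=1.05131 →lo
  mid=-1.91444 |R|=0.91810 →hi
  mid=-1.98225 |R|=0.98241 →hi
  mid=-2.01616 |R|=1.01629 →lo
  mid=-1.99920 |R|=0.99920 →hi
  mid=-2.00768 |R|=1.00771 →lo
  mid=-2.00344 |R|=1.00345 →lo
  ...
  [-2.00013,-2.00000] ⇒ x*=-2.0000
Interval (-2.0000, 0).

z* = -2.0000.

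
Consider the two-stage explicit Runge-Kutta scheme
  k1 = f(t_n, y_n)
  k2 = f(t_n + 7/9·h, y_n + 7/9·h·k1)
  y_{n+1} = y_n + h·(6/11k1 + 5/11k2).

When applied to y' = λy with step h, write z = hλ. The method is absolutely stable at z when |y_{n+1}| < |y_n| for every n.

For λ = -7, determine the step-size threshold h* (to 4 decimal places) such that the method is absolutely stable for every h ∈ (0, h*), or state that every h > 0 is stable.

With y'=λy (z=hλ):
  k1=λy_n ⇒ h·k1=z·y_n;  k2=λ(1+7/9z)y_n ⇒ h·k2=z(1+7/9z)y_n
  y_{n+1}/y_n = 1 + 6/11z + 5/11z(1+7/9z) = 1 + z + 35/99z²
  so R(z) = 1 + z + 35/99z².

Find x<0 with |R(x)|<1.
x=-0.97: |R|=0.3626
R=1: x+35/99x²=0 ⇒ x=−99/35=-2.8286; min R=1−1/(4·35/99)=0.2929>−1
Confirm numerically:
  x=-2.588: |R|=0.77989 <1
  x=-2.064: |R|=0.44209 <1
  x=-1.135: |R|=0.32043 <1
  x=-3.305: |R|=1.55668 >1
  x=-3.168: |R|=1.38016 >1
Stable set (-2.8286, 0).

(-2.8286,0); λ=-7 ⇒ h* = (99/35)/7 = 0.4041.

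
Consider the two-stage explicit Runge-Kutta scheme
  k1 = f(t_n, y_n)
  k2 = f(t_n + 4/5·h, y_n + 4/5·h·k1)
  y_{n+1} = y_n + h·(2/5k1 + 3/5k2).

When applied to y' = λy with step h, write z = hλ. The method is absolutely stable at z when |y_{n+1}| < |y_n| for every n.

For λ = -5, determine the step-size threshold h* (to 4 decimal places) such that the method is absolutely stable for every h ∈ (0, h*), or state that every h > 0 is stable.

With y'=λy (z=hλ):
  k1=λy_n ⇒ h·k1=z·y_n;  k2=λ(1+4/5z)y_n ⇒ h·k2=z(1+4/5z)y_n
  y_{n+1}/y_n = 1 + 2/5z + 3/5z(1+4/5z) = 1 + z + 12/25z²
  ⇒ R(z) = 1 + z + 12/25z².

Need |R(x)|<1, x<0.
x=-1.7: |R|=0.6872
R=1: x+12/25x²=0 ⇒ x=−25/12=-2.0833; min R=1−1/(4·12/25)=0.4792>−1
Confirm numerically:
  x=-1.565: |R|=0.61063 <1
  x=-1.413: |R|=0.54535 <1
  x=-1.363: |R|=0.52873 <1
  x=-2.363: |R|=1.31721 >1
  x=-2.347: |R|=1.29704 >1
  x=-2.226: |R|=1.15244 >1
Stable set (-2.0833, 0).

(-2.0833,0); λ=-5 ⇒ h* = (25/12)/5 = 0.4167.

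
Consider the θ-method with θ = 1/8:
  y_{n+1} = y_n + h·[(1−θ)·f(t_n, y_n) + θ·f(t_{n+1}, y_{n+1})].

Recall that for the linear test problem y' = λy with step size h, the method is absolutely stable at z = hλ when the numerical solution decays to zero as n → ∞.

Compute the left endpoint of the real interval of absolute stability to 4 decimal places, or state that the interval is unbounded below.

z* = -2.6667.

With y'=λy (z=hλ):
  y_{n+1} = y_n + z·[7/8·y_n + 1/8·y_{n+1}] ⇒ (1 − 1/8z)y_{n+1} = (1 + 7/8z)y_n
  Hence R(z) = (1 + 7/8z)/(1 − 1/8z).

Solve |R(x)|<1 on ℝ⁻.
x=-0.5: |R|=0.5294
R=−1: 1+7/8x = −1+1/8x ⇒ -3/4x=2 ⇒ x=2/(-3/4)=-2.6667
Confirm numerically:
  x=-2.407: |R|=0.85029 <1
  x=-2.374: |R|=0.83073 <1
  x=-2.370: |R|=0.82835 <1
  x=-1.562: |R|=0.30684 <1
  x=-3.098: |R|=1.23320 >1
  x=-2.896: |R|=1.12628 >1
So |R|<1 on (-2.6667, 0).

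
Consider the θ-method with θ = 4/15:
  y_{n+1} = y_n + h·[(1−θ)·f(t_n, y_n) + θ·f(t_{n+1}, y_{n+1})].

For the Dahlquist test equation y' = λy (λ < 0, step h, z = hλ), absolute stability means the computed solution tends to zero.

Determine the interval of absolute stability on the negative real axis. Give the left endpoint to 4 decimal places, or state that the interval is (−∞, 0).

(-4.2857, 0).

Set f=λy, z=hλ:
  y_{n+1} = y_n + z·[11/15·y_n + 4/15·y_{n+1}] ⇒ (1 − 4/15z)y_{n+1} = (1 + 11/15z)y_n
  so R(z) = (1 + 11/15z)/(1 − 4/15z).

Find x<0 with |R(x)|<1.
x=-1.78: |R|=0.2071
R=−1: 1+11/15x = −1+4/15x ⇒ -7/15x=2 ⇒ x=2/(-7/15)=-4.2857
Confirm numerically:
  x=-3.235: |R|=0.73676 <1
  x=-2.691: |R|=0.56672 <1
  x=-2.369: |R|=0.45183 <1
  x=-2.201: |R|=0.38695 <1
  x=-4.768: |R|=1.09908 >1
  x=-4.681: |R|=1.08205 >1
  x=-4.578: |R|=1.06142 >1
So |R|<1 on (-4.2857, 0).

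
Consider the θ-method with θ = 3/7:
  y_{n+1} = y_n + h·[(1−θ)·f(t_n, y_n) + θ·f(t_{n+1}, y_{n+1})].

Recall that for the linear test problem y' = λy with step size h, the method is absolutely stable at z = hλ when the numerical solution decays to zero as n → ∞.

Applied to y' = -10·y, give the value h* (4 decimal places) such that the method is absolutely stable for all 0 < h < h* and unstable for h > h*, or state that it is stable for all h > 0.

(-14.0000,0); λ=-10 ⇒ h* = (14)/10 = 1.4000.

On y'=λy, z=hλ:
  y_{n+1} = y_n + z·[4/7·y_n + 3/7·y_{n+1}] ⇒ (1 − 3/7z)y_{n+1} = (1 + 4/7z)y_n
  so R(z) = (1 + 4/7z)/(1 − 3/7z).

Boundary: |R(x)|=1, x<0.
x=-1.08: |R|=0.2617
R=−1: 1+4/7x = −1+3/7x ⇒ -1/7x=2 ⇒ x=2/(-1/7)=-14.0000
Confirm numerically:
  x=-13.486: |R|=0.98917 <1
  x=-7.819: |R|=0.79706 <1
  x=-6.995: |R|=0.74969 <1
  x=-14.436: |R|=1.00867 >1
  x=-14.379: |R|=1.00756 >1
  x=-14.318: |R|=1.00637 >1
So |R|<1 on (-14.0000, 0).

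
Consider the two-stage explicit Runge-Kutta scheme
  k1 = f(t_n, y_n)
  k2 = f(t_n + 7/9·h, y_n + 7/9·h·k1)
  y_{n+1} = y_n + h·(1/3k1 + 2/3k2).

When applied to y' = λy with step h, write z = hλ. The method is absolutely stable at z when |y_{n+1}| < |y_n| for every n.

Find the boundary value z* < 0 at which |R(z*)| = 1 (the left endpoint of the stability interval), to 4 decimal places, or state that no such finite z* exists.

z* = -1.9286.

On y'=λy, z=hλ:
  k1=λy_n ⇒ h·k1=z·y_n;  k2=λ(1+7/9z)y_n ⇒ h·k2=z(1+7/9z)y_n
  y_{n+1}/y_n = 1 + 1/3z + 2/3z(1+7/9z) = 1 + z + 14/27z²
  Hence R(z) = 1 + z + 14/27z².

Find x<0 with |R(x)|<1.
x=-0.47: |R|=0.6445
R=1: x+14/27x²=0 ⇒ x=−27/14=-1.9286; min R=1−1/(4·14/27)=0.5179>−1
Confirm numerically:
  x=-1.725: |R|=0.81792 <1
  x=-1.592: |R|=0.72217 <1
  x=-1.095: |R|=0.52672 <1
  x=-2.389: |R|=1.57035 >1
  x=-2.203: |R|=1.31348 >1
  x=-2.041: |R|=1.11898 >1
Interval (-1.9286, 0).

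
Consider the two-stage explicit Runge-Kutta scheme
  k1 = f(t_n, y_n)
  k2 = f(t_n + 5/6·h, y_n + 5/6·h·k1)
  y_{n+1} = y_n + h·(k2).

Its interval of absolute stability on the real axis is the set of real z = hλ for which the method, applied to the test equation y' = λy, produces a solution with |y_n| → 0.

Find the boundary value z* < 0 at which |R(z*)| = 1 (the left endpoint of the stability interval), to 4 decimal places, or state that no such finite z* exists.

left endpoint -1.2000.

On y'=λy, z=hλ:
  k1=λy_n ⇒ h·k1=z·y_n;  k2=λ(1+5/6z)y_n ⇒ h·k2=z(1+5/6z)y_n
  y_{n+1}/y_n = 1 + z(1+5/6z) = 1 + z + 5/6z²
  R(z) = 1 + z + 5/6z².

Find x<0 with |R(x)|<1.
x=-0.74: |R|=0.7163
R=1: x+5/6x²=0 ⇒ x=−6/5=-1.2000; min R=1−1/(4·5/6)=0.7000>−1
Confirm numerically:
  x=-1.022: |R|=0.84840 <1
  x=-0.960: |R|=0.80800 <1
  x=-0.814: |R|=0.73816 <1
  x=-0.673: |R|=0.70444 <1
  x=-1.715: |R|=1.73602 >1
  x=-1.591: |R|=1.51840 >1
  x=-1.534: |R|=1.42696 >1
Stable set (-1.2000, 0).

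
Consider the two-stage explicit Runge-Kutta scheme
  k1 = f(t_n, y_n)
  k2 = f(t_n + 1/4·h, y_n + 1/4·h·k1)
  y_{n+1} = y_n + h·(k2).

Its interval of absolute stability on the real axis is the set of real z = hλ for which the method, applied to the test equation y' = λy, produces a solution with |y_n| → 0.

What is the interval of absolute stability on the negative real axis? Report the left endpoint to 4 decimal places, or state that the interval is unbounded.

z∈(-4.0000,0).

Test eqn y'=λy, z=hλ:
  k1=λy_n ⇒ h·k1=z·y_n;  k2=λ(1+1/4z)y_n ⇒ h·k2=z(1+1/4z)y_n
  y_{n+1}/y_n = 1 + z(1+1/4z) = 1 + z + 1/4z²
  R(z) = 1 + z + 1/4z².

Find x<0 with |R(x)|<1.
x=-0.48: |R|=0.5776
R=1: x+1/4x²=0 ⇒ x=−4=-4.0000; min R=1−1/(4·1/4)=0.0000>−1
Confirm numerically:
  x=-3.666: |R|=0.69389 <1
  x=-3.469: |R|=0.53949 <1
  x=-2.104: |R|=0.00270 <1
  x=-4.387: |R|=1.42444 >1
  x=-4.210: |R|=1.22103 >1
  x=-4.022: |R|=1.02212 >1
Stable set (-4.0000, 0).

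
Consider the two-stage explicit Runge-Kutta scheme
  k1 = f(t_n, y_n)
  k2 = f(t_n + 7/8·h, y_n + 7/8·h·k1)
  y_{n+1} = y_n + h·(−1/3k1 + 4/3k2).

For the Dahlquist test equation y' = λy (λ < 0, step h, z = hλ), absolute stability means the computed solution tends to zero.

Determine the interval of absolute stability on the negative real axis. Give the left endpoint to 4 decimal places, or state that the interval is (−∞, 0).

(-0.8571, 0).

Set f=λy, z=hλ:
  k1=λy_n ⇒ h·k1=z·y_n;  k2=λ(1+7/8z)y_n ⇒ h·k2=z(1+7/8z)y_n
  y_{n+1}/y_n = 1 − 1/3z + 4/3z(1+7/8z) = 1 + z + 7/6z²
  so R(z) = 1 + z + 7/6z².

Boundary: |R(x)|=1, x<0.
x=-0.51: |R|=0.7934
R=1: x+7/6x²=0 ⇒ x=−6/7=-0.8571; min R=1−1/(4·7/6)=0.7857>−1
Confirm numerically:
  x=-0.821: |R|=0.96538 <1
  x=-0.468: |R|=0.78753 <1
  x=-0.453: |R|=0.78641 <1
  x=-0.377: |R|=0.78882 <1
  x=-1.423: |R|=1.93942 >1
  x=-1.386: |R|=1.85516 >1
  x=-0.936: |R|=1.08611 >1
So |R|<1 on (-0.8571, 0).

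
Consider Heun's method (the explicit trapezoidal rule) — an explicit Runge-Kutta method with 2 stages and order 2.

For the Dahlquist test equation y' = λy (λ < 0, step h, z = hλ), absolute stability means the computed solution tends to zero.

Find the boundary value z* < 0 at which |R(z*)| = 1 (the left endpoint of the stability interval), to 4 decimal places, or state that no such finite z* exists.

z* = -2.0000.

On y'=λy, z=hλ:
  order 2, 2-stage ⇒ R(z)=1+z+z^2/2
  (e.g. R(-1.54)=0.64580, |R|=0.64580)

Boundary: |R(x)|=1, x<0.
x=-1.54: |R|=0.6458
|R(-2.18)|=1.1962 |R(-1.75)|=0.7812 |R(-1.08)|=0.5032
Bisect:
  x_lo=-2.7513 |R|=2.0334  x_hi=-0.2817 |R|=0.7580
  mid=-1.51647 |R|=0.63337 →hi
  mid=-2.13386 |R|=1.14282 →lo
  mid=-1.82517 |R|=0.84045 →hi
  mid=-1.97952 |R|=0.97973 →hi
  mid=-2.05669 |R|=1.05830 →lo
  mid=-2.01810 |R|=1.01827 →lo
  mid=-1.99881 |R|=0.99881 →hi
  mid=-2.00846 |R|=1.00849 →lo
  mid=-2.00363 |R|=1.00364 →lo
  mid=-2.00122 |R|=1.00122 →lo
  ...
  [-2.00001,-1.99986] ⇒ x*=-2.0000
Stable set (-2.0000, 0).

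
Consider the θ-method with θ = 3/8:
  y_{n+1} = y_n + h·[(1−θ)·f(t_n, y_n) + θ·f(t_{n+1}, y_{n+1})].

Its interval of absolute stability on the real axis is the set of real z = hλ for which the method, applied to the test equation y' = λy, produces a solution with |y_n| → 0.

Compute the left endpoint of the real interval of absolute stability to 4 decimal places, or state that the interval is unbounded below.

Test eqn y'=λy, z=hλ:
  y_{n+1} = y_n + z·[5/8·y_n + 3/8·y_{n+1}] ⇒ (1 − 3/8z)y_{n+1} = (1 + 5/8z)y_n
  so R(z) = (1 + 5/8z)/(1 − 3/8z).

Need |R(x)|<1, x<0.
x=-1.78: |R|=0.0675
R=−1: 1+5/8x = −1+3/8x ⇒ -1/4x=2 ⇒ x=2/(-1/4)=-8.0000
Confirm numerically:
  x=-7.681: |R|=0.97945 <1
  x=-7.131: |R|=0.94087 <1
  x=-3.593: |R|=0.53065 <1
  x=-8.450: |R|=1.02699 >1
  x=-8.150: |R|=1.00924 >1
Interval (-8.0000, 0).

z* = -8.0000.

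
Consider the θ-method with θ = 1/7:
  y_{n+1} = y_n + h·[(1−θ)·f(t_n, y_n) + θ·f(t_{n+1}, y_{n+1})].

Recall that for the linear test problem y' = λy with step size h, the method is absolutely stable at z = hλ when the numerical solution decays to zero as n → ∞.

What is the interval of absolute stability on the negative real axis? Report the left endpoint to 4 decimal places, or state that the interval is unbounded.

(-2.8000, 0).

With y'=λy (z=hλ):
  y_{n+1} = y_n + z·[6/7·y_n + 1/7·y_{n+1}] ⇒ (1 − 1/7z)y_{n+1} = (1 + 6/7z)y_n
  Hence R(z) = (1 + 6/7z)/(1 − 1/7z).

Solve |R(x)|<1 on ℝ⁻.
x=-1.3: |R|=0.0964
R=−1: 1+6/7x = −1+1/7x ⇒ -5/7x=2 ⇒ x=2/(-5/7)=-2.8000
Confirm numerically:
  x=-2.433: |R|=0.80547 <1
  x=-2.419: |R|=0.79775 <1
  x=-2.024: |R|=0.57004 <1
  x=-3.265: |R|=1.22650 >1
  x=-3.111: |R|=1.15379 >1
  x=-3.020: |R|=1.10978 >1
Stable set (-2.8000, 0).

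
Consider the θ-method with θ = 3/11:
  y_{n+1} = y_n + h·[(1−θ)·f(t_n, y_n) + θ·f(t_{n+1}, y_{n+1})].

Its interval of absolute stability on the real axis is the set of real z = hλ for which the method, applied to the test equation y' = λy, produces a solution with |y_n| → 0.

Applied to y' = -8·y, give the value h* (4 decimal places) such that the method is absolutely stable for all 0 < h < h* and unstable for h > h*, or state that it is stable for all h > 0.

(-4.4000,0); λ=-8 ⇒ h* = (22/5)/8 = 0.5500.

On y'=λy, z=hλ:
  y_{n+1} = y_n + z·[8/11·y_n + 3/11·y_{n+1}] ⇒ (1 − 3/11z)y_{n+1} = (1 + 8/11z)y_n
  R(z) = (1 + 8/11z)/(1 − 3/11z).

Need |R(x)|<1, x<0.
x=-1.33: |R|=0.0240
R=−1: 1+8/11x = −1+3/11x ⇒ -5/11x=2 ⇒ x=2/(-5/11)=-4.4000
Confirm numerically:
  x=-3.168: |R|=0.69957 <1
  x=-2.809: |R|=0.59052 <1
  x=-2.681: |R|=0.54865 <1
  x=-4.997: |R|=1.11485 >1
  x=-4.784: |R|=1.07573 >1
  x=-4.744: |R|=1.06817 >1
So |R|<1 on (-4.4000, 0).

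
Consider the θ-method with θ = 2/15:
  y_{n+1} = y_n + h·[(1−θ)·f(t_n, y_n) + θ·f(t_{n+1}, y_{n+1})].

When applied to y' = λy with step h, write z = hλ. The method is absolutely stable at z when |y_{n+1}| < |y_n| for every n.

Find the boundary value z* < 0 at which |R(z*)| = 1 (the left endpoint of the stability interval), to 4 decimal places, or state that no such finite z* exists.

left endpoint -2.7273.

Test eqn y'=λy, z=hλ:
  y_{n+1} = y_n + z·[13/15·y_n + 2/15·y_{n+1}] ⇒ (1 − 2/15z)y_{n+1} = (1 + 13/15z)y_n
  Hence R(z) = (1 + 13/15z)/(1 − 2/15z).

Boundary: |R(x)|=1, x<0.
x=-0.49: |R|=0.5401
R=−1: 1+13/15x = −1+2/15x ⇒ -11/15x=2 ⇒ x=2/(-11/15)=-2.7273
Confirm numerically:
  x=-1.725: |R|=0.40244 <1
  x=-1.566: |R|=0.29550 <1
  x=-1.534: |R|=0.27352 <1
  x=-1.457: |R|=0.22000 <1
  x=-3.175: |R|=1.23068 >1
  x=-2.885: |R|=1.08353 >1
So |R|<1 on (-2.7273, 0).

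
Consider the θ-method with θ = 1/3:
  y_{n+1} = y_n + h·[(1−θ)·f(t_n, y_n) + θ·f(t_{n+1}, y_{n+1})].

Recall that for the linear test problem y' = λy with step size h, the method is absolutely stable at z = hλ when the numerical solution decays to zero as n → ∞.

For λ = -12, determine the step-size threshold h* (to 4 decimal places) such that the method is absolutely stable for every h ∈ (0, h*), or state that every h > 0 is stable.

Set f=λy, z=hλ:
  y_{n+1} = y_n + z·[2/3·y_n + 1/3·y_{n+1}] ⇒ (1 − 1/3z)y_{n+1} = (1 + 2/3z)y_n
  ⇒ R(z) = (1 + 2/3z)/(1 − 1/3z).

Boundary: |R(x)|=1, x<0.
x=-1.03: |R|=0.2333
R=−1: 1+2/3x = −1+1/3x ⇒ -1/3x=2 ⇒ x=2/(-1/3)=-6.0000
Confirm numerically:
  x=-5.067: |R|=0.88434 <1
  x=-4.646: |R|=0.82291 <1
  x=-3.919: |R|=0.69923 <1
  x=-2.570: |R|=0.38420 <1
  x=-6.533: |R|=1.05591 >1
  x=-6.413: |R|=1.04388 >1
So |R|<1 on (-6.0000, 0).

(-6.0000,0); λ=-12 ⇒ h* = (6)/12 = 0.5000.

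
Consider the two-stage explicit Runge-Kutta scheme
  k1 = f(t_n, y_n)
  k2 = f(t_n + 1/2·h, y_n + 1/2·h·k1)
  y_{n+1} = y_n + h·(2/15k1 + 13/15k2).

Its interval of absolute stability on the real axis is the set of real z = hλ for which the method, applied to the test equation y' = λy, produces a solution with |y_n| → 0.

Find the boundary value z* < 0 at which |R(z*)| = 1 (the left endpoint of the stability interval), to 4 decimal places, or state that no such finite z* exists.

z* = -2.3077.

With y'=λy (z=hλ):
  k1=λy_n ⇒ h·k1=z·y_n;  k2=λ(1+1/2z)y_n ⇒ h·k2=z(1+1/2z)y_n
  y_{n+1}/y_n = 1 + 2/15z + 13/15z(1+1/2z) = 1 + z + 13/30z²
  ⇒ R(z) = 1 + z + 13/30z².

Solve |R(x)|<1 on ℝ⁻.
x=-1.16: |R|=0.4231
R=1: x+13/30x²=0 ⇒ x=−30/13=-2.3077; min R=1−1/(4·13/30)=0.4231>−1
Confirm numerically:
  x=-2.168: |R|=0.86876 <1
  x=-2.023: |R|=0.75043 <1
  x=-1.756: |R|=0.58020 <1
  x=-2.721: |R|=1.48733 >1
  x=-2.469: |R|=1.17258 >1
Interval (-2.3077, 0).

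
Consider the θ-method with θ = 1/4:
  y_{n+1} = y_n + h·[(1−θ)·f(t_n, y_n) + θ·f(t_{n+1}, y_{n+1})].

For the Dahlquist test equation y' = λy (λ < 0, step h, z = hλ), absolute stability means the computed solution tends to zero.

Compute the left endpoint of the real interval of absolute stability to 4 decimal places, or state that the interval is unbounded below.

With y'=λy (z=hλ):
  y_{n+1} = y_n + z·[3/4·y_n + 1/4·y_{n+1}] ⇒ (1 − 1/4z)y_{n+1} = (1 + 3/4z)y_n
  ⇒ R(z) = (1 + 3/4z)/(1 − 1/4z).

Solve |R(x)|<1 on ℝ⁻.
x=-1.62: |R|=0.1530
R=−1: 1+3/4x = −1+1/4x ⇒ -1/2x=2 ⇒ x=2/(-1/2)=-4.0000
Confirm numerically:
  x=-3.438: |R|=0.84888 <1
  x=-2.930: |R|=0.69120 <1
  x=-2.455: |R|=0.52130 <1
  x=-2.063: |R|=0.36104 <1
  x=-4.527: |R|=1.12361 >1
  x=-4.217: |R|=1.05282 >1
  x=-4.054: |R|=1.01341 >1
So |R|<1 on (-4.0000, 0).

left endpoint -4.0000.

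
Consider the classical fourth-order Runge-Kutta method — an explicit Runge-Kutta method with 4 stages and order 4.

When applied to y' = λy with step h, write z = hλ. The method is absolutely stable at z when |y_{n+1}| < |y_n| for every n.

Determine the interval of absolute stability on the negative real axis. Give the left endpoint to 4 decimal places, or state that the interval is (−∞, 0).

z∈(-2.7853,0).

On y'=λy, z=hλ:
  order 4, 4-stage ⇒ R(z)=1+z+z^2/2+z^3/6+z^4/24
  (e.g. R(-1.6)=0.27040, |R|=0.27040)

Boundary: |R(x)|=1, x<0.
x=-1.6: |R|=0.2704
|R(-3.16)|=1.7284 |R(-0.95)|=0.3923 |R(-0.94)|=0.3959
Bisect:
  x_lo=-3.6637 |R|=3.3585  x_hi=-0.0883 |R|=0.9155
  mid=-1.87597 |R|=0.29937 →hi
  mid=-2.76982 |R|=0.97692 →hi
  mid=-3.21675 |R|=1.87071 →lo
  mid=-2.99329 |R|=1.36163 →lo
  mid=-2.88155 |R|=1.15510 →lo
  mid=-2.82569 |R|=1.06263 →lo
  mid=-2.79776 |R|=1.01895 →lo
  mid=-2.78379 |R|=0.99773 →hi
  mid=-2.79077 |R|=1.00829 →lo
  ...
  [-2.78532,-2.78510] ⇒ x*=-2.7853
So |R|<1 on (-2.7853, 0).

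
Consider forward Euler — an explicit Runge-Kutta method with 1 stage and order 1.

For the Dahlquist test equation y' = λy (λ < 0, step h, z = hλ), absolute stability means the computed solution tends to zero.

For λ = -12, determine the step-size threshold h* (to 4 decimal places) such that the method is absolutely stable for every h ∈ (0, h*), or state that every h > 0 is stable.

Test eqn y'=λy, z=hλ:
  order 1, 1-stage ⇒ R(z)=1+z
  (e.g. R(-1.38)=-0.38000, |R|=0.38000)

Solve |R(x)|<1 on ℝ⁻.
x=-1.38: |R|=0.3800
|R(-1.63)|=0.6300 |R(-1.23)|=0.2300 |R(-1)|=0.0000
Bisect:
  x_lo=-2.4179 |R|=1.4179  x_hi=-0.2621 |R|=0.7379
  mid=-1.34002 |R|=0.34002 →hi
  mid=-1.87896 |R|=0.87896 →hi
  mid=-2.14844 |R|=1.14844 →lo
  mid=-2.01370 |R|=1.01370 →lo
  mid=-1.94633 |R|=0.94633 →hi
  mid=-1.98002 |R|=0.98002 →hi
  mid=-1.99686 |R|=0.99686 →hi
  ...
  [-2.00002,-1.99989] ⇒ x*=-2.0000
Interval (-2.0000, 0).

(-2.0000,0); λ=-12 ⇒ h* = 0.1667.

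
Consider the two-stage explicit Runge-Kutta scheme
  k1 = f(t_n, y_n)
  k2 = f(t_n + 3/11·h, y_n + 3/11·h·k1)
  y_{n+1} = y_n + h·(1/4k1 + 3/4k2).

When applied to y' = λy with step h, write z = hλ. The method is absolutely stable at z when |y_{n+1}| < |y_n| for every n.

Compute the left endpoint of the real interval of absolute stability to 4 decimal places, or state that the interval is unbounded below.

Test eqn y'=λy, z=hλ:
  k1=λy_n ⇒ h·k1=z·y_n;  k2=λ(1+3/11z)y_n ⇒ h·k2=z(1+3/11z)y_n
  y_{n+1}/y_n = 1 + 1/4z + 3/4z(1+3/11z) = 1 + z + 9/44z²
  R(z) = 1 + z + 9/44z².

Boundary: |R(x)|=1, x<0.
x=-1.23: |R|=0.0795
R=1: x+9/44x²=0 ⇒ x=−44/9=-4.8889; min R=1−1/(4·9/44)=-0.2222>−1
Confirm numerically:
  x=-4.285: |R|=0.47071 <1
  x=-2.979: |R|=0.16377 <1
  x=-2.654: |R|=0.21324 <1
  x=-5.304: |R|=1.45036 >1
  x=-5.086: |R|=1.20506 >1
Interval (-4.8889, 0).

z* = -4.8889.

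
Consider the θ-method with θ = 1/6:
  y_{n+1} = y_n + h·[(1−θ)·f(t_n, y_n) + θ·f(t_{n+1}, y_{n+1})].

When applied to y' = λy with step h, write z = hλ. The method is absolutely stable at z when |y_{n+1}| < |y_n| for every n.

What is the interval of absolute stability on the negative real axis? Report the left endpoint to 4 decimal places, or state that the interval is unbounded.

z∈(-3.0000,0).

Set f=λy, z=hλ:
  y_{n+1} = y_n + z·[5/6·y_n + 1/6·y_{n+1}] ⇒ (1 − 1/6z)y_{n+1} = (1 + 5/6z)y_n
  R(z) = (1 + 5/6z)/(1 − 1/6z).

Solve |R(x)|<1 on ℝ⁻.
x=-0.41: |R|=0.6162
R=−1: 1+5/6x = −1+1/6x ⇒ -2/3x=2 ⇒ x=2/(-2/3)=-3.0000
Confirm numerically:
  x=-2.472: |R|=0.75071 <1
  x=-2.123: |R|=0.56814 <1
  x=-2.037: |R|=0.52072 <1
  x=-1.451: |R|=0.16843 <1
  x=-3.335: |R|=1.14355 >1
  x=-3.061: |R|=1.02693 >1
  x=-3.053: |R|=1.02342 >1
So |R|<1 on (-3.0000, 0).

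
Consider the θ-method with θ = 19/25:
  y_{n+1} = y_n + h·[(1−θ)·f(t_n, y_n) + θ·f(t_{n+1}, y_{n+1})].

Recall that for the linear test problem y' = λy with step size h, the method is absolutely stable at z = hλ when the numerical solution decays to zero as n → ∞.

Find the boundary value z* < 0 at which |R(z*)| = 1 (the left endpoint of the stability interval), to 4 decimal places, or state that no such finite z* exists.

On y'=λy, z=hλ:
  y_{n+1} = y_n + z·[6/25·y_n + 19/25·y_{n+1}] ⇒ (1 − 19/25z)y_{n+1} = (1 + 6/25z)y_n
  Hence R(z) = (1 + 6/25z)/(1 − 19/25z).

Boundary: |R(x)|=1, x<0.
x=-1.74: |R|=0.2508
x=-2: |R|=0.2063
x=-10: |R|=0.1628
x=-100: |R|=0.2987
θ=19/25≥1/2 ⇒ |1+6/25x|<|1−19/25x| ∀x<0 ⇒ interval (−∞,0).

unbounded; (−∞, 0).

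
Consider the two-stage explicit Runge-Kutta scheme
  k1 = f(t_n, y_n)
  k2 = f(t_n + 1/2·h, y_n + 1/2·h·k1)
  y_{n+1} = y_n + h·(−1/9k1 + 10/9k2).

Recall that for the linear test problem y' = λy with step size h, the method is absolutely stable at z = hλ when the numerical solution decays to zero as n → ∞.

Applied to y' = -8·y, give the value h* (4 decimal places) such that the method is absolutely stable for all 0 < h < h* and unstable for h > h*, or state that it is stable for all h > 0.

(-1.8000,0); λ=-8 ⇒ h* = (9/5)/8 = 0.2250.

With y'=λy (z=hλ):
  k1=λy_n ⇒ h·k1=z·y_n;  k2=λ(1+1/2z)y_n ⇒ h·k2=z(1+1/2z)y_n
  y_{n+1}/y_n = 1 − 1/9z + 10/9z(1+1/2z) = 1 + z + 5/9z²
  Hence R(z) = 1 + z + 5/9z².

Boundary: |R(x)|=1, x<0.
x=-1.36: |R|=0.6676
R=1: x+5/9x²=0 ⇒ x=−9/5=-1.8000; min R=1−1/(4·5/9)=0.5500>−1
Confirm numerically:
  x=-1.574: |R|=0.80238 <1
  x=-1.230: |R|=0.61050 <1
  x=-1.087: |R|=0.56943 <1
  x=-1.956: |R|=1.16952 >1
  x=-1.823: |R|=1.02329 >1
Stable set (-1.8000, 0).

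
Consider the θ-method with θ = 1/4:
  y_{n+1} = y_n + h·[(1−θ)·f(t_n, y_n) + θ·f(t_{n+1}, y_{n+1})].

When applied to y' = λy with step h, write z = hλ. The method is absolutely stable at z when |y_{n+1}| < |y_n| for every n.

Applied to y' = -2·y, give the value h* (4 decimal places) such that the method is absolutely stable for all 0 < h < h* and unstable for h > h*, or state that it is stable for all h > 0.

(-4.0000,0); λ=-2 ⇒ h* = (4)/2 = 2.0000.

On y'=λy, z=hλ:
  y_{n+1} = y_n + z·[3/4·y_n + 1/4·y_{n+1}] ⇒ (1 − 1/4z)y_{n+1} = (1 + 3/4z)y_n
  Hence R(z) = (1 + 3/4z)/(1 − 1/4z).

Solve |R(x)|<1 on ℝ⁻.
x=-1.31: |R|=0.0132
R=−1: 1+3/4x = −1+1/4x ⇒ -1/2x=2 ⇒ x=2/(-1/2)=-4.0000
Confirm numerically:
  x=-3.446: |R|=0.85120 <1
  x=-2.639: |R|=0.59000 <1
  x=-1.753: |R|=0.21884 <1
  x=-4.293: |R|=1.07066 >1
  x=-4.075: |R|=1.01858 >1
Stable set (-4.0000, 0).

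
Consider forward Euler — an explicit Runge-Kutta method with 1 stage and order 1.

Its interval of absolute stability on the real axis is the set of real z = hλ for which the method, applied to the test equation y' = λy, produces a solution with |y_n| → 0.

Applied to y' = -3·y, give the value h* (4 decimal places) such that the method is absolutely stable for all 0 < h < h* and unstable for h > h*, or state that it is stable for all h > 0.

With y'=λy (z=hλ):
  order 1, 1-stage ⇒ R(z)=1+z
  (e.g. R(-1.38)=-0.38000, |R|=0.38000)

Find x<0 with |R(x)|<1.
x=-1.38: |R|=0.3800
|R(-1.56)|=0.5600 |R(-1.23)|=0.2300 |R(-0.68)|=0.3200
Bisect:
  x_lo=-2.5171 |R|=1.5171  x_hi=-0.2517 |R|=0.7483
  mid=-1.38437 |R|=0.38437 →hi
  mid=-1.95073 |R|=0.95073 →hi
  mid=-2.23391 |R|=1.23391 →lo
  mid=-2.09232 |R|=1.09232 →lo
  mid=-2.02153 |R|=1.02153 →lo
  mid=-1.98613 |R|=0.98613 →hi
  mid=-2.00383 |R|=1.00383 →lo
  mid=-1.99498 |R|=0.99498 →hi
  ...
  [-2.00009,-1.99996] ⇒ x*=-2.0000
Interval (-2.0000, 0).

(-2.0000,0); λ=-3 ⇒ h* = 0.6667.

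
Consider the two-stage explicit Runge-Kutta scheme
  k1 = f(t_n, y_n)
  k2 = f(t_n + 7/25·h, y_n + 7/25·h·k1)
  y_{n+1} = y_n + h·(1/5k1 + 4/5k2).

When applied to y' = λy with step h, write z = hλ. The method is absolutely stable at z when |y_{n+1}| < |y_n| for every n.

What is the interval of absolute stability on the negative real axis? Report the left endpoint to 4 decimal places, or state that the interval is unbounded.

(-4.4643, 0).

On y'=λy, z=hλ:
  k1=λy_n ⇒ h·k1=z·y_n;  k2=λ(1+7/25z)y_n ⇒ h·k2=z(1+7/25z)y_n
  y_{n+1}/y_n = 1 + 1/5z + 4/5z(1+7/25z) = 1 + z + 28/125z²
  Hence R(z) = 1 + z + 28/125z².

Solve |R(x)|<1 on ℝ⁻.
x=-0.51: |R|=0.5483
R=1: x+28/125x²=0 ⇒ x=−125/28=-4.4643; min R=1−1/(4·28/125)=-0.1161>−1
Confirm numerically:
  x=-3.168: |R|=0.08011 <1
  x=-2.286: |R|=0.11542 <1
  x=-2.159: |R|=0.11487 <1
  x=-4.946: |R|=1.53369 >1
  x=-4.615: |R|=1.15580 >1
Interval (-4.4643, 0).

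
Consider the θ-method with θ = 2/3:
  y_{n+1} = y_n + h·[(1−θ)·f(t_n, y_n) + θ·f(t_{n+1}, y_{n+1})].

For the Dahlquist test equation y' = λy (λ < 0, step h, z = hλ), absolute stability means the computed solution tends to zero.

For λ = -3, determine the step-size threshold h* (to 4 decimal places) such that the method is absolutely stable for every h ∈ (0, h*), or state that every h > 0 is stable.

On y'=λy, z=hλ:
  y_{n+1} = y_n + z·[1/3·y_n + 2/3·y_{n+1}] ⇒ (1 − 2/3z)y_{n+1} = (1 + 1/3z)y_n
  so R(z) = (1 + 1/3z)/(1 − 2/3z).

Solve |R(x)|<1 on ℝ⁻.
x=-1.38: |R|=0.2813
x=-2: |R|=0.1429
x=-10: |R|=0.3043
x=-100: |R|=0.4778
θ=2/3≥1/2 ⇒ |1+1/3x|<|1−2/3x| ∀x<0 ⇒ interval (−∞,0).

interval (−∞, 0). Any h>0 works for λ=-3.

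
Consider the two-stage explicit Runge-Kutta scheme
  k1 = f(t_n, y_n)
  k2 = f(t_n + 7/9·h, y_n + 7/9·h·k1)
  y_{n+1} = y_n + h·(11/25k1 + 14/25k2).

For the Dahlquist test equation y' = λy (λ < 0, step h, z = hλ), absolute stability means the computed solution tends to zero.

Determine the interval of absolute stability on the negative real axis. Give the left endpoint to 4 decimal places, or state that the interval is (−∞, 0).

(-2.2959, 0).

Set f=λy, z=hλ:
  k1=λy_n ⇒ h·k1=z·y_n;  k2=λ(1+7/9z)y_n ⇒ h·k2=z(1+7/9z)y_n
  y_{n+1}/y_n = 1 + 11/25z + 14/25z(1+7/9z) = 1 + z + 98/225z²
  Hence R(z) = 1 + z + 98/225z².

Need |R(x)|<1, x<0.
x=-0.89: |R|=0.4550
R=1: x+98/225x²=0 ⇒ x=−225/98=-2.2959; min R=1−1/(4·98/225)=0.4260>−1
Confirm numerically:
  x=-2.240: |R|=0.94544 <1
  x=-1.491: |R|=0.47728 <1
  x=-1.449: |R|=0.46549 <1
  x=-2.888: |R|=1.74477 >1
  x=-2.671: |R|=1.43636 >1
So |R|<1 on (-2.2959, 0).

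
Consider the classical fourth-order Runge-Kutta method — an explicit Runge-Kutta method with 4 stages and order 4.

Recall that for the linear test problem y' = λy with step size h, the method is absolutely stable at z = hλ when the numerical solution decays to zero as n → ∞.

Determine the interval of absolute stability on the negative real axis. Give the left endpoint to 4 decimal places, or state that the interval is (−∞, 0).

z∈(-2.7853,0).

With y'=λy (z=hλ):
  order 4, 4-stage ⇒ R(z)=1+z+z^2/2+z^3/6+z^4/24
  (e.g. R(-1.08)=0.34994, |R|=0.34994)

Need |R(x)|<1, x<0.
x=-1.08: |R|=0.3499
|R(-2.73)|=0.9198 |R(-1.97)|=0.3238 |R(-1.85)|=0.2940
Bisect:
  x_lo=-3.3960 |R|=2.3848  x_hi=-0.2630 |R|=0.7687
  mid=-1.82952 |R|=0.29025 →hi
  mid=-2.61277 |R|=0.76956 →hi
  mid=-3.00440 |R|=1.38383 →lo
  mid=-2.80859 |R|=1.03569 →lo
  mid=-2.71068 |R|=0.89321 →hi
  mid=-2.75963 |R|=0.96200 →hi
  mid=-2.78411 |R|=0.99822 →hi
  mid=-2.79635 |R|=1.01680 →lo
  mid=-2.79023 |R|=1.00747 →lo
  ...
  [-2.78545,-2.78526] ⇒ x*=-2.7853
Stable set (-2.7853, 0).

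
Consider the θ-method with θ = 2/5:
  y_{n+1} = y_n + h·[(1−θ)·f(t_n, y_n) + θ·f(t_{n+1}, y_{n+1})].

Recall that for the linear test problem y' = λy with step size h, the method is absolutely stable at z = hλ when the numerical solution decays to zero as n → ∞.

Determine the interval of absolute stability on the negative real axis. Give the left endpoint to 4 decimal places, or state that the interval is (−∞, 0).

z∈(-10.0000,0).

On y'=λy, z=hλ:
  y_{n+1} = y_n + z·[3/5·y_n + 2/5·y_{n+1}] ⇒ (1 − 2/5z)y_{n+1} = (1 + 3/5z)y_n
  so R(z) = (1 + 3/5z)/(1 − 2/5z).

Need |R(x)|<1, x<0.
x=-1.76: |R|=0.0329
R=−1: 1+3/5x = −1+2/5x ⇒ -1/5x=2 ⇒ x=2/(-1/5)=-10.0000
Confirm numerically:
  x=-9.063: |R|=0.95948 <1
  x=-8.426: |R|=0.92797 <1
  x=-5.061: |R|=0.67339 <1
  x=-5.039: |R|=0.67098 <1
  x=-10.448: |R|=1.01730 >1
  x=-10.384: |R|=1.01490 >1
  x=-10.088: |R|=1.00350 >1
Stable set (-10.0000, 0).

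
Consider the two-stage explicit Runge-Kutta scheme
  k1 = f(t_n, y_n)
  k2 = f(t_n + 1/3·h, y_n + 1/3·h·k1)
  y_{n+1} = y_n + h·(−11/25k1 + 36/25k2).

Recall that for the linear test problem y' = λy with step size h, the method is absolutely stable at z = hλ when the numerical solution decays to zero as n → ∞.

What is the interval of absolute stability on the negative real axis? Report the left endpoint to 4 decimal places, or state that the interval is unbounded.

With y'=λy (z=hλ):
  k1=λy_n ⇒ h·k1=z·y_n;  k2=λ(1+1/3z)y_n ⇒ h·k2=z(1+1/3z)y_n
  y_{n+1}/y_n = 1 − 11/25z + 36/25z(1+1/3z) = 1 + z + 12/25z²
  so R(z) = 1 + z + 12/25z².

Find x<0 with |R(x)|<1.
x=-1.01: |R|=0.4796
R=1: x+12/25x²=0 ⇒ x=−25/12=-2.0833; min R=1−1/(4·12/25)=0.4792>−1
Confirm numerically:
  x=-1.480: |R|=0.57139 <1
  x=-1.078: |R|=0.47980 <1
  x=-0.842: |R|=0.49830 <1
  x=-2.492: |R|=1.48883 >1
  x=-2.217: |R|=1.14224 >1
Interval (-2.0833, 0).

z∈(-2.0833,0).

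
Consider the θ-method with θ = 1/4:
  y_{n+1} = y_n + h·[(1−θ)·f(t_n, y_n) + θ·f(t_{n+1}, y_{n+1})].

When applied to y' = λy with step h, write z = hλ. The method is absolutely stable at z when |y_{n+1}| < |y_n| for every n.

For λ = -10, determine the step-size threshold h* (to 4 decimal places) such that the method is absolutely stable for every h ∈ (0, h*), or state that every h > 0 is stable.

On y'=λy, z=hλ:
  y_{n+1} = y_n + z·[3/4·y_n + 1/4·y_{n+1}] ⇒ (1 − 1/4z)y_{n+1} = (1 + 3/4z)y_n
  Hence R(z) = (1 + 3/4z)/(1 − 1/4z).

Find x<0 with |R(x)|<1.
x=-1.48: |R|=0.0803
R=−1: 1+3/4x = −1+1/4x ⇒ -1/2x=2 ⇒ x=2/(-1/2)=-4.0000
Confirm numerically:
  x=-2.990: |R|=0.71102 <1
  x=-2.552: |R|=0.55800 <1
  x=-2.481: |R|=0.53125 <1
  x=-4.595: |R|=1.13845 >1
  x=-4.575: |R|=1.13411 >1
  x=-4.544: |R|=1.12734 >1
So |R|<1 on (-4.0000, 0).

(-4.0000,0); λ=-10 ⇒ h* = (4)/10 = 0.4000.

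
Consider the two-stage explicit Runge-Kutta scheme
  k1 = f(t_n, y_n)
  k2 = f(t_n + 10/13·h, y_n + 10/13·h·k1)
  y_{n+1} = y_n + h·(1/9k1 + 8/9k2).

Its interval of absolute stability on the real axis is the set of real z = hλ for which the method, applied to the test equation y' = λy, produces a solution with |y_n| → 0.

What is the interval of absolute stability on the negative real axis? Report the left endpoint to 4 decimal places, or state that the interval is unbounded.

With y'=λy (z=hλ):
  k1=λy_n ⇒ h·k1=z·y_n;  k2=λ(1+10/13z)y_n ⇒ h·k2=z(1+10/13z)y_n
  y_{n+1}/y_n = 1 + 1/9z + 8/9z(1+10/13z) = 1 + z + 80/117z²
  R(z) = 1 + z + 80/117z².

Need |R(x)|<1, x<0.
x=-1.05: |R|=0.7038
R=1: x+80/117x²=0 ⇒ x=−117/80=-1.4625; min R=1−1/(4·80/117)=0.6344>−1
Confirm numerically:
  x=-1.062: |R|=0.70918 <1
  x=-1.015: |R|=0.68943 <1
  x=-0.743: |R|=0.63447 <1
  x=-1.676: |R|=1.24467 >1
  x=-1.643: |R|=1.20278 >1
  x=-1.599: |R|=1.14924 >1
Interval (-1.4625, 0).

z∈(-1.4625,0).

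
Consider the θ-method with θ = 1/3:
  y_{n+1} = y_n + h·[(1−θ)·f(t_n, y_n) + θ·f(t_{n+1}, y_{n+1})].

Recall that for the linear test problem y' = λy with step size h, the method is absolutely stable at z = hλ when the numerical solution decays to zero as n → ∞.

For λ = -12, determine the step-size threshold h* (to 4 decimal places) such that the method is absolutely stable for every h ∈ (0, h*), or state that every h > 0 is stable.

(-6.0000,0); λ=-12 ⇒ h* = (6)/12 = 0.5000.

With y'=λy (z=hλ):
  y_{n+1} = y_n + z·[2/3·y_n + 1/3·y_{n+1}] ⇒ (1 − 1/3z)y_{n+1} = (1 + 2/3z)y_n
  Hence R(z) = (1 + 2/3z)/(1 − 1/3z).

Solve |R(x)|<1 on ℝ⁻.
x=-0.54: |R|=0.5424
R=−1: 1+2/3x = −1+1/3x ⇒ -1/3x=2 ⇒ x=2/(-1/3)=-6.0000
Confirm numerically:
  x=-5.077: |R|=0.88572 <1
  x=-4.805: |R|=0.84689 <1
  x=-4.044: |R|=0.72232 <1
  x=-2.994: |R|=0.49850 <1
  x=-6.566: |R|=1.05917 >1
  x=-6.071: |R|=1.00783 >1
So |R|<1 on (-6.0000, 0).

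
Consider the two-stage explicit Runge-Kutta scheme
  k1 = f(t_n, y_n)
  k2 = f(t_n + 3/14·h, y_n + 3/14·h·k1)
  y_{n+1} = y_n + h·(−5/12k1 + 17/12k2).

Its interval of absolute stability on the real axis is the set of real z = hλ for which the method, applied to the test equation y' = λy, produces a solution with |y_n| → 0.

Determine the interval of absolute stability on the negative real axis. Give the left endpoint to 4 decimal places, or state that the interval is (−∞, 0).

z∈(-3.2941,0).

Test eqn y'=λy, z=hλ:
  k1=λy_n ⇒ h·k1=z·y_n;  k2=λ(1+3/14z)y_n ⇒ h·k2=z(1+3/14z)y_n
  y_{n+1}/y_n = 1 − 5/12z + 17/12z(1+3/14z) = 1 + z + 17/56z²
  ⇒ R(z) = 1 + z + 17/56z².

Solve |R(x)|<1 on ℝ⁻.
x=-1.45: |R|=0.1883
R=1: x+17/56x²=0 ⇒ x=−56/17=-3.2941; min R=1−1/(4·17/56)=0.1765>−1
Confirm numerically:
  x=-3.219: |R|=0.92660 <1
  x=-3.132: |R|=0.84586 <1
  x=-2.931: |R|=0.67691 <1
  x=-3.815: |R|=1.60325 >1
  x=-3.422: |R|=1.13285 >1
Stable set (-3.2941, 0).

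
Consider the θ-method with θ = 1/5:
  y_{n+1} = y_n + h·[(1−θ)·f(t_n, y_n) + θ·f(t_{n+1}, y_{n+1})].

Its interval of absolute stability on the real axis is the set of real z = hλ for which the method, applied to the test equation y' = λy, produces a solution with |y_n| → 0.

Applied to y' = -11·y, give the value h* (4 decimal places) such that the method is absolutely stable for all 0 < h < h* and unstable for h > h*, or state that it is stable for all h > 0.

(-3.3333,0); λ=-11 ⇒ h* = (10/3)/11 = 0.3030.

On y'=λy, z=hλ:
  y_{n+1} = y_n + z·[4/5·y_n + 1/5·y_{n+1}] ⇒ (1 − 1/5z)y_{n+1} = (1 + 4/5z)y_n
  Hence R(z) = (1 + 4/5z)/(1 − 1/5z).

Boundary: |R(x)|=1, x<0.
x=-0.96: |R|=0.1946
R=−1: 1+4/5x = −1+1/5x ⇒ -3/5x=2 ⇒ x=2/(-3/5)=-3.3333
Confirm numerically:
  x=-2.696: |R|=0.75156 <1
  x=-1.954: |R|=0.40495 <1
  x=-1.560: |R|=0.18902 <1
  x=-1.557: |R|=0.18728 <1
  x=-3.839: |R|=1.17163 >1
  x=-3.358: |R|=1.00885 >1
So |R|<1 on (-3.3333, 0).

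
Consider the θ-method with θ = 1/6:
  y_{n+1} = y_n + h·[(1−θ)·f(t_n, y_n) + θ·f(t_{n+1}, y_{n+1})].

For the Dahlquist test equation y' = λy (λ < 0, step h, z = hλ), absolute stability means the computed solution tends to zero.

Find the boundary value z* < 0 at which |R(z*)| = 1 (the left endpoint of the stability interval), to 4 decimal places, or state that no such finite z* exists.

z* = -3.0000.

On y'=λy, z=hλ:
  y_{n+1} = y_n + z·[5/6·y_n + 1/6·y_{n+1}] ⇒ (1 − 1/6z)y_{n+1} = (1 + 5/6z)y_n
  so R(z) = (1 + 5/6z)/(1 − 1/6z).

Need |R(x)|<1, x<0.
x=-0.87: |R|=0.2402
R=−1: 1+5/6x = −1+1/6x ⇒ -2/3x=2 ⇒ x=2/(-2/3)=-3.0000
Confirm numerically:
  x=-2.246: |R|=0.63425 <1
  x=-1.662: |R|=0.30149 <1
  x=-1.554: |R|=0.23431 <1
  x=-3.552: |R|=1.23116 >1
  x=-3.305: |R|=1.13111 >1
  x=-3.097: |R|=1.04265 >1
So |R|<1 on (-3.0000, 0).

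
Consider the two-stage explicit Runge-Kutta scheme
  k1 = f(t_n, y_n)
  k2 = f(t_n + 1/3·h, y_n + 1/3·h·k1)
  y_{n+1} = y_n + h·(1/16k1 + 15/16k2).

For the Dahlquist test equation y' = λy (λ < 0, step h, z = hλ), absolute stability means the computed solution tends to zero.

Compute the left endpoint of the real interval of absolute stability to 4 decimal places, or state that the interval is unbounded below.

With y'=λy (z=hλ):
  k1=λy_n ⇒ h·k1=z·y_n;  k2=λ(1+1/3z)y_n ⇒ h·k2=z(1+1/3z)y_n
  y_{n+1}/y_n = 1 + 1/16z + 15/16z(1+1/3z) = 1 + z + 5/16z²
  Hence R(z) = 1 + z + 5/16z².

Boundary: |R(x)|=1, x<0.
x=-1: |R|=0.3125
R=1: x+5/16x²=0 ⇒ x=−16/5=-3.2000; min R=1−1/(4·5/16)=0.2000>−1
Confirm numerically:
  x=-3.116: |R|=0.91821 <1
  x=-1.521: |R|=0.20195 <1
  x=-1.310: |R|=0.22628 <1
  x=-1.293: |R|=0.22945 <1
  x=-3.691: |R|=1.56634 >1
  x=-3.448: |R|=1.26722 >1
Stable set (-3.2000, 0).

left endpoint -3.2000.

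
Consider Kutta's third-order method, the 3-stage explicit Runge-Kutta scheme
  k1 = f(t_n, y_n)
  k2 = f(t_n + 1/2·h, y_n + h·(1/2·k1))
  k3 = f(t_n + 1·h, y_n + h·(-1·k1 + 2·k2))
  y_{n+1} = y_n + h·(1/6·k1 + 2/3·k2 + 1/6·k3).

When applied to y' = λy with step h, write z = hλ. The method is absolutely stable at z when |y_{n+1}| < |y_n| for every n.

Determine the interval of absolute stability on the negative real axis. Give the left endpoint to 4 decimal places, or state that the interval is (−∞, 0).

Set f=λy, z=hλ:
  order 3, 3-stage ⇒ R(z)=1+z+z^2/2+z^3/6
  (e.g. R(-0.54)=0.57956, |R|=0.57956)

Boundary: |R(x)|=1, x<0.
x=-0.54: |R|=0.5796
|R(-2.74)|=1.4147 |R(-0.87)|=0.3987 |R(-0.72)|=0.4770
Bisect:
  x_lo=-2.8273 |R|=1.5972  x_hi=-0.1685 |R|=0.8449
  mid=-1.49788 |R|=0.06382 →hi
  mid=-2.16258 |R|=0.50985 →hi
  mid=-2.49494 |R|=0.97096 →hi
  mid=-2.66111 |R|=1.26114 →lo
  mid=-2.57802 |R|=1.11060 →lo
  mid=-2.53648 |R|=1.03945 →lo
  mid=-2.51571 |R|=1.00488 →lo
  mid=-2.50532 |R|=0.98784 →hi
  mid=-2.51052 |R|=0.99634 →hi
  ...
  [-2.51279,-2.51262] ⇒ x*=-2.5127
Interval (-2.5127, 0).

z∈(-2.5127,0).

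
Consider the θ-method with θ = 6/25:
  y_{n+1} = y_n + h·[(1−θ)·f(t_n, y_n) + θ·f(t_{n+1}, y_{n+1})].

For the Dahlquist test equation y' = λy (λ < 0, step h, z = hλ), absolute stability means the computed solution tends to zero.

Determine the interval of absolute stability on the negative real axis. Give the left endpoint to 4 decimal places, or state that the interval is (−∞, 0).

(-3.8462, 0).

Test eqn y'=λy, z=hλ:
  y_{n+1} = y_n + z·[19/25·y_n + 6/25·y_{n+1}] ⇒ (1 − 6/25z)y_{n+1} = (1 + 19/25z)y_n
  Hence R(z) = (1 + 19/25z)/(1 − 6/25z).

Need |R(x)|<1, x<0.
x=-0.89: |R|=0.2666
R=−1: 1+19/25x = −1+6/25x ⇒ -13/25x=2 ⇒ x=2/(-13/25)=-3.8462
Confirm numerically:
  x=-2.776: |R|=0.66603 <1
  x=-2.460: |R|=0.54678 <1
  x=-1.557: |R|=0.13345 <1
  x=-4.318: |R|=1.12049 >1
  x=-4.138: |R|=1.07614 >1
  x=-4.002: |R|=1.04134 >1
Interval (-3.8462, 0).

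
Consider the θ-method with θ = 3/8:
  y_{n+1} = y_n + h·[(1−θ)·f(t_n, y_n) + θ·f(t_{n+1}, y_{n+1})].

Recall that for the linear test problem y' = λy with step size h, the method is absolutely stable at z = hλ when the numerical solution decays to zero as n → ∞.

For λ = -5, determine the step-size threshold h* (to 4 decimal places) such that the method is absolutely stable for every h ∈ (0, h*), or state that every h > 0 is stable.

(-8.0000,0); λ=-5 ⇒ h* = (8)/5 = 1.6000.

Test eqn y'=λy, z=hλ:
  y_{n+1} = y_n + z·[5/8·y_n + 3/8·y_{n+1}] ⇒ (1 − 3/8z)y_{n+1} = (1 + 5/8z)y_n
  so R(z) = (1 + 5/8z)/(1 − 3/8z).

Boundary: |R(x)|=1, x<0.
x=-1.15: |R|=0.1965
R=−1: 1+5/8x = −1+3/8x ⇒ -1/4x=2 ⇒ x=2/(-1/4)=-8.0000
Confirm numerically:
  x=-7.790: |R|=0.98661 <1
  x=-7.560: |R|=0.97132 <1
  x=-5.440: |R|=0.78947 <1
  x=-8.434: |R|=1.02606 >1
  x=-8.153: |R|=1.00943 >1
Interval (-8.0000, 0).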